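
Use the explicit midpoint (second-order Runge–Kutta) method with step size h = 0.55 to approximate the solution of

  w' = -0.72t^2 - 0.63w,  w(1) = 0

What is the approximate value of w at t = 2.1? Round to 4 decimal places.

Midpoint: k1 = f(t_n, w_n); k2 = f(t_n + h/2, w_n + (h/2)·k1); w_{n+1} = w_n + h·k2.
t=1.000000, w=0.000000:
  k1 = f(1.000000, 0.000000) = -0.720000
  k2 = f(1.275000, -0.198000) = -1.045710
  w ← 0.000000 + 0.55·(-1.045710) = -0.575140
t=1.550000, w=-0.575140:
  k1 = f(1.550000, -0.575140) = -1.367461
  k2 = f(1.825000, -0.951192) = -1.798799
  w ← -0.575140 + 0.55·(-1.798799) = -1.564480
w(2.1) ≈ -1.5645

-1.5645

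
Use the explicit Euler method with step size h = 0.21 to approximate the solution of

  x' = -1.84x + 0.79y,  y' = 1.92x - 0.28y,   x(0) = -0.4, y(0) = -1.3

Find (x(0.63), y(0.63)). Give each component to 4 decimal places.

-0.5617, -1.6085

Euler on (x,y): x_{n+1} = x_n + h·x', y_{n+1} = y_n + h·y'.
0.000000: (-0.400000, -1.300000); f=(-0.291000, -0.404000) → (-0.461110, -1.384840)
0.210000: (-0.461110, -1.384840); f=(-0.245581, -0.497576) → (-0.512682, -1.489331)
0.420000: (-0.512682, -1.489331); f=(-0.233236, -0.567337) → (-0.561662, -1.608472)
(x(0.63), y(0.63)) ≈ (-0.5617, -1.6085)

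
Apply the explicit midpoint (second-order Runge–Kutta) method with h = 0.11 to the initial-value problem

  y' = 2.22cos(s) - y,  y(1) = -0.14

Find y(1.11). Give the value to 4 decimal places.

-0.0123

Midpoint: k1 = f(s_n, y_n); k2 = f(s_n + h/2, y_n + (h/2)·k1); y_{n+1} = y_n + h·k2.
s=1.000000, y=-0.140000:
  k1 = f(1.000000, -0.140000) = 1.339471
  k2 = f(1.055000, -0.066329) = 1.161295
  y ← -0.140000 + 0.11·1.161295 = -0.012258
y(1.11) ≈ -0.0123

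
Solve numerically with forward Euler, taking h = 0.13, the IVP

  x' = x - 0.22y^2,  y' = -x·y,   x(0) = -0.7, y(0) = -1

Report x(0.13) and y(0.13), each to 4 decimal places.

-0.8196, -1.0910

Euler on (x,y): x_{n+1} = x_n + h·x', y_{n+1} = y_n + h·y'.
0.000000: (-0.700000, -1.000000); f=(-0.920000, -0.700000) → (-0.819600, -1.091000)
(x(0.13), y(0.13)) ≈ (-0.8196, -1.0910)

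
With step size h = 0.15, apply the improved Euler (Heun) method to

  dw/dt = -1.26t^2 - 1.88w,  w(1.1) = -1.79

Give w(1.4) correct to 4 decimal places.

Heun: k1 = f(t_n, w_n); k2 = f(t_n + h, w_n + h·k1); w_{n+1} = w_n + (h/2)·(k1 + k2).
t=1.100000, w=-1.790000:
  k1 = f(1.100000, -1.790000) = 1.840600
  k2 = f(1.250000, -1.513910) = 0.877401
  w ← -1.790000 + (0.15/2)·(1.840600 + 0.877401) = -1.586150
t=1.250000, w=-1.586150:
  k1 = f(1.250000, -1.586150) = 1.013212
  k2 = f(1.400000, -1.434168) = 0.226636
  w ← -1.586150 + (0.15/2)·(1.013212 + 0.226636) = -1.493161
w(1.4) ≈ -1.4932

-1.4932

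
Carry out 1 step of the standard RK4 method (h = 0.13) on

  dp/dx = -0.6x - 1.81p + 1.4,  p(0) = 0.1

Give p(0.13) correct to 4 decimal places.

RK4: k1 = f(x_n, p_n); k2 = f(x_n + h/2, p_n + (h/2)·k1); k3 = f(x_n + h/2, p_n + (h/2)·k2); k4 = f(x_n + h, p_n + h·k3); p_{n+1} = p_n + (h/6)·(k1 + 2k2 + 2k3 + k4).
x=0.000000, p=0.100000:
  k1 = f(0.000000, 0.100000) = 1.219000
  k2 = f(0.065000, 0.179235) = 1.036585
  k3 = f(0.065000, 0.167378) = 1.058046
  k4 = f(0.130000, 0.237546) = 0.892042
  p ← 0.100000 + (0.13/6)·(k1 + 2k2 + 2k3 + k4) = 0.236507
p(0.13) ≈ 0.2365

0.2365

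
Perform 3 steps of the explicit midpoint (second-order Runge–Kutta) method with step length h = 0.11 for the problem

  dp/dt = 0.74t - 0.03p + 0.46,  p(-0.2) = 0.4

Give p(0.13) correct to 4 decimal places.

Midpoint: k1 = f(t_n, p_n); k2 = f(t_n + h/2, p_n + (h/2)·k1); p_{n+1} = p_n + h·k2.
t=-0.200000, p=0.400000:
  k1 = f(-0.200000, 0.400000) = 0.300000
  k2 = f(-0.145000, 0.416500) = 0.340205
  p ← 0.400000 + 0.11·0.340205 = 0.437423
t=-0.090000, p=0.437423:
  k1 = f(-0.090000, 0.437423) = 0.380277
  k2 = f(-0.035000, 0.458338) = 0.420350
  p ← 0.437423 + 0.11·0.420350 = 0.483661
t=0.020000, p=0.483661:
  k1 = f(0.020000, 0.483661) = 0.460290
  k2 = f(0.075000, 0.508977) = 0.500231
  p ← 0.483661 + 0.11·0.500231 = 0.538686
p(0.13) ≈ 0.5387

0.5387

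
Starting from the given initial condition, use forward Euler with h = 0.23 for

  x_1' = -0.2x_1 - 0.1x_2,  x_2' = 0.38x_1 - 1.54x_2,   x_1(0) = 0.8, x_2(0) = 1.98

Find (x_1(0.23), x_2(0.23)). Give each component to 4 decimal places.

Euler on (x_1,x_2): x_1_{n+1} = x_1_n + h·x_1', x_2_{n+1} = x_2_n + h·x_2'.
0.000000: (0.800000, 1.980000); f=(-0.358000, -2.745200) → (0.717660, 1.348604)
(x_1(0.23), x_2(0.23)) ≈ (0.7177, 1.3486)

0.7177, 1.3486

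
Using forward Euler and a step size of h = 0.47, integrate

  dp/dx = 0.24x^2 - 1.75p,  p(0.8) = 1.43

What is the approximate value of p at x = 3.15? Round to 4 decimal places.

Euler: p_{n+1} = p_n + h·f(x_n, p_n).
x=0.800000, p=1.430000: f=-2.348900 → p ← 1.430000 + 0.47·(-2.348900) = 0.326017
x=1.270000, p=0.326017: f=-0.183434 → p ← 0.326017 + 0.47·(-0.183434) = 0.239803
x=1.740000, p=0.239803: f=0.306969 → p ← 0.239803 + 0.47·0.306969 = 0.384078
x=2.210000, p=0.384078: f=0.500047 → p ← 0.384078 + 0.47·0.500047 = 0.619100
x=2.680000, p=0.619100: f=0.640350 → p ← 0.619100 + 0.47·0.640350 = 0.920065
p(3.15) ≈ 0.9201

0.9201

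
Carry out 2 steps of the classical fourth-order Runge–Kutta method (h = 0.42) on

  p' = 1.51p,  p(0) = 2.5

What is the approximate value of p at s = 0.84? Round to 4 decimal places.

8.8789

RK4: k1 = f(s_n, p_n); k2 = f(s_n + h/2, p_n + (h/2)·k1); k3 = f(s_n + h/2, p_n + (h/2)·k2); k4 = f(s_n + h, p_n + h·k3); p_{n+1} = p_n + (h/6)·(k1 + 2k2 + 2k3 + k4).
s=0.000000, p=2.500000:
  k1 = f(0.000000, 2.500000) = 3.775000
  k2 = f(0.210000, 3.292750) = 4.972053
  k3 = f(0.210000, 3.544131) = 5.351638
  k4 = f(0.420000, 4.747688) = 7.169009
  p ← 2.500000 + (0.42/6)·(k1 + 2k2 + 2k3 + k4) = 4.711397
s=0.420000, p=4.711397:
  k1 = f(0.420000, 4.711397) = 7.114210
  k2 = f(0.630000, 6.205381) = 9.370126
  k3 = f(0.630000, 6.679124) = 10.085477
  k4 = f(0.840000, 8.947297) = 13.510419
  p ← 4.711397 + (0.42/6)·(k1 + 2k2 + 2k3 + k4) = 8.878906
p(0.84) ≈ 8.8789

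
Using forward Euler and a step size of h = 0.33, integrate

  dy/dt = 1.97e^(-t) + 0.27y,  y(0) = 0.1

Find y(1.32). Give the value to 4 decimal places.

2.1424

Euler: y_{n+1} = y_n + h·f(t_n, y_n).
t=0.000000, y=0.100000: f=1.997000 → y ← 0.100000 + 0.33·1.997000 = 0.759010
t=0.330000, y=0.759010: f=1.621212 → y ← 0.759010 + 0.33·1.621212 = 1.294010
t=0.660000, y=1.294010: f=1.367580 → y ← 1.294010 + 0.33·1.367580 = 1.745311
t=0.990000, y=1.745311: f=1.203240 → y ← 1.745311 + 0.33·1.203240 = 2.142381
y(1.32) ≈ 2.1424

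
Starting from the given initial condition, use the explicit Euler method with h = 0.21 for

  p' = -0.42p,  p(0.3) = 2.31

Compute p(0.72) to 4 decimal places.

Euler: p_{n+1} = p_n + h·f(t_n, p_n).
t=0.300000, p=2.310000: f=-0.970200 → p ← 2.310000 + 0.21·(-0.970200) = 2.106258
t=0.510000, p=2.106258: f=-0.884628 → p ← 2.106258 + 0.21·(-0.884628) = 1.920486
p(0.72) ≈ 1.9205

1.9205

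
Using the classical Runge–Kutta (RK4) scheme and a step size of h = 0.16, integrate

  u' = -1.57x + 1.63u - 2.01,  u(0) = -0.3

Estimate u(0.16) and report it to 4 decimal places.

RK4: k1 = f(x_n, u_n); k2 = f(x_n + h/2, u_n + (h/2)·k1); k3 = f(x_n + h/2, u_n + (h/2)·k2); k4 = f(x_n + h, u_n + h·k3); u_{n+1} = u_n + (h/6)·(k1 + 2k2 + 2k3 + k4).
x=0.000000, u=-0.300000:
  k1 = f(0.000000, -0.300000) = -2.499000
  k2 = f(0.080000, -0.499920) = -2.950470
  k3 = f(0.080000, -0.536038) = -3.009341
  k4 = f(0.160000, -0.781495) = -3.535036
  u ← -0.300000 + (0.16/6)·(k1 + 2k2 + 2k3 + k4) = -0.778764
u(0.16) ≈ -0.7788

-0.7788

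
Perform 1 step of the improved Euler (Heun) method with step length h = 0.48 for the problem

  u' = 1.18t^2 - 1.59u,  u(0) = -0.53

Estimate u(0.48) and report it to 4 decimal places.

-0.2146

Heun: k1 = f(t_n, u_n); k2 = f(t_n + h, u_n + h·k1); u_{n+1} = u_n + (h/2)·(k1 + k2).
t=0.000000, u=-0.530000:
  k1 = f(0.000000, -0.530000) = 0.842700
  k2 = f(0.480000, -0.125504) = 0.471423
  u ← -0.530000 + (0.48/2)·(0.842700 + 0.471423) = -0.214610
u(0.48) ≈ -0.2146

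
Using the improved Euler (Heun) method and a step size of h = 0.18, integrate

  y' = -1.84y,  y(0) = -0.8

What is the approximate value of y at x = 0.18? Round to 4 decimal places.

-0.5789

Heun: k1 = f(x_n, y_n); k2 = f(x_n + h, y_n + h·k1); y_{n+1} = y_n + (h/2)·(k1 + k2).
x=0.000000, y=-0.800000:
  k1 = f(0.000000, -0.800000) = 1.472000
  k2 = f(0.180000, -0.535040) = 0.984474
  y ← -0.800000 + (0.18/2)·(1.472000 + 0.984474) = -0.578917
y(0.18) ≈ -0.5789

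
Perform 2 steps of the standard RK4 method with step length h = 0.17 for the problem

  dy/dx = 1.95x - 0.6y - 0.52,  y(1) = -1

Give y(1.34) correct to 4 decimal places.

RK4: k1 = f(x_n, y_n); k2 = f(x_n + h/2, y_n + (h/2)·k1); k3 = f(x_n + h/2, y_n + (h/2)·k2); k4 = f(x_n + h, y_n + h·k3); y_{n+1} = y_n + (h/6)·(k1 + 2k2 + 2k3 + k4).
x=1.000000, y=-1.000000:
  k1 = f(1.000000, -1.000000) = 2.030000
  k2 = f(1.085000, -0.827450) = 2.092220
  k3 = f(1.085000, -0.822161) = 2.089047
  k4 = f(1.170000, -0.644862) = 2.148417
  y ← -1.000000 + (0.17/6)·(k1 + 2k2 + 2k3 + k4) = -0.644673
x=1.170000, y=-0.644673:
  k1 = f(1.170000, -0.644673) = 2.148304
  k2 = f(1.255000, -0.462067) = 2.204490
  k3 = f(1.255000, -0.457291) = 2.201625
  k4 = f(1.340000, -0.270397) = 2.255238
  y ← -0.644673 + (0.17/6)·(k1 + 2k2 + 2k3 + k4) = -0.270226
y(1.34) ≈ -0.2702

-0.2702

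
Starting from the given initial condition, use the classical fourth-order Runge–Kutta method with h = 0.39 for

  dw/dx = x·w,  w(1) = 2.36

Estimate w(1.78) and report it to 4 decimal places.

6.9741

RK4: k1 = f(x_n, w_n); k2 = f(x_n + h/2, w_n + (h/2)·k1); k3 = f(x_n + h/2, w_n + (h/2)·k2); k4 = f(x_n + h, w_n + h·k3); w_{n+1} = w_n + (h/6)·(k1 + 2k2 + 2k3 + k4).
x=1.000000, w=2.360000:
  k1 = f(1.000000, 2.360000) = 2.360000
  k2 = f(1.195000, 2.820200) = 3.370139
  k3 = f(1.195000, 3.017177) = 3.605527
  k4 = f(1.390000, 3.766155) = 5.234956
  w ← 2.360000 + (0.39/6)·(k1 + 2k2 + 2k3 + k4) = 3.760509
x=1.390000, w=3.760509:
  k1 = f(1.390000, 3.760509) = 5.227107
  k2 = f(1.585000, 4.779795) = 7.575974
  k3 = f(1.585000, 5.237824) = 8.301951
  k4 = f(1.780000, 6.998269) = 12.456919
  w ← 3.760509 + (0.39/6)·(k1 + 2k2 + 2k3 + k4) = 6.974101
w(1.78) ≈ 6.9741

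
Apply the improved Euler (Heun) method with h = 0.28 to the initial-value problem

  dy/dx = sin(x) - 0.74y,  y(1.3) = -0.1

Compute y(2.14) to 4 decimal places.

Heun: k1 = f(x_n, y_n); k2 = f(x_n + h, y_n + h·k1); y_{n+1} = y_n + (h/2)·(k1 + k2).
x=1.300000, y=-0.100000:
  k1 = f(1.300000, -0.100000) = 1.037558
  k2 = f(1.580000, 0.190516) = 0.858976
  y ← -0.100000 + (0.28/2)·(1.037558 + 0.858976) = 0.165515
x=1.580000, y=0.165515:
  k1 = f(1.580000, 0.165515) = 0.877477
  k2 = f(1.860000, 0.411208) = 0.654177
  y ← 0.165515 + (0.28/2)·(0.877477 + 0.654177) = 0.379946
x=1.860000, y=0.379946:
  k1 = f(1.860000, 0.379946) = 0.677311
  k2 = f(2.140000, 0.569593) = 0.420831
  y ← 0.379946 + (0.28/2)·(0.677311 + 0.420831) = 0.533686
y(2.14) ≈ 0.5337

0.5337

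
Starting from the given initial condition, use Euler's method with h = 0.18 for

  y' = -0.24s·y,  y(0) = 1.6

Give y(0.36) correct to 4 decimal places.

Euler: y_{n+1} = y_n + h·f(s_n, y_n).
s=0.000000, y=1.600000: f=0.000000 → y ← 1.600000 + 0.18·0.000000 = 1.600000
s=0.180000, y=1.600000: f=-0.069120 → y ← 1.600000 + 0.18·(-0.069120) = 1.587558
y(0.36) ≈ 1.5876

1.5876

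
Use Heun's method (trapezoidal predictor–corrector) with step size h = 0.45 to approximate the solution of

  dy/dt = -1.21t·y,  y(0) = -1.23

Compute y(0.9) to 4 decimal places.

-0.7474

Heun: k1 = f(t_n, y_n); k2 = f(t_n + h, y_n + h·k1); y_{n+1} = y_n + (h/2)·(k1 + k2).
t=0.000000, y=-1.230000:
  k1 = f(0.000000, -1.230000) = 0.000000
  k2 = f(0.450000, -1.230000) = 0.669735
  y ← -1.230000 + (0.45/2)·(0.000000 + 0.669735) = -1.079310
t=0.450000, y=-1.079310:
  k1 = f(0.450000, -1.079310) = 0.587684
  k2 = f(0.900000, -0.814852) = 0.887374
  y ← -1.079310 + (0.45/2)·(0.587684 + 0.887374) = -0.747422
y(0.9) ≈ -0.7474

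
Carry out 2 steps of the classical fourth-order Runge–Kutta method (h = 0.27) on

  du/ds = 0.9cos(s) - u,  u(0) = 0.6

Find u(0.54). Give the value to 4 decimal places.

0.7047

RK4: k1 = f(s_n, u_n); k2 = f(s_n + h/2, u_n + (h/2)·k1); k3 = f(s_n + h/2, u_n + (h/2)·k2); k4 = f(s_n + h, u_n + h·k3); u_{n+1} = u_n + (h/6)·(k1 + 2k2 + 2k3 + k4).
s=0.000000, u=0.600000:
  k1 = f(0.000000, 0.600000) = 0.300000
  k2 = f(0.135000, 0.640500) = 0.251311
  k3 = f(0.135000, 0.633927) = 0.257884
  k4 = f(0.270000, 0.669629) = 0.197765
  u ← 0.600000 + (0.27/6)·(k1 + 2k2 + 2k3 + k4) = 0.668227
s=0.270000, u=0.668227:
  k1 = f(0.270000, 0.668227) = 0.199167
  k2 = f(0.405000, 0.695115) = 0.132078
  k3 = f(0.405000, 0.686057) = 0.141135
  k4 = f(0.540000, 0.706333) = 0.065604
  u ← 0.668227 + (0.27/6)·(k1 + 2k2 + 2k3 + k4) = 0.704731
u(0.54) ≈ 0.7047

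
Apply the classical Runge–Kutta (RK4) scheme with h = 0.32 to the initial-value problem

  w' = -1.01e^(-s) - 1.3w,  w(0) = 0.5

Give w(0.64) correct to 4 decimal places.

-0.0923

RK4: k1 = f(s_n, w_n); k2 = f(s_n + h/2, w_n + (h/2)·k1); k3 = f(s_n + h/2, w_n + (h/2)·k2); k4 = f(s_n + h, w_n + h·k3); w_{n+1} = w_n + (h/6)·(k1 + 2k2 + 2k3 + k4).
s=0.000000, w=0.500000:
  k1 = f(0.000000, 0.500000) = -1.660000
  k2 = f(0.160000, 0.234400) = -1.165385
  k3 = f(0.160000, 0.313538) = -1.268265
  k4 = f(0.320000, 0.094155) = -0.855812
  w ← 0.500000 + (0.32/6)·(k1 + 2k2 + 2k3 + k4) = 0.106234
s=0.320000, w=0.106234:
  k1 = f(0.320000, 0.106234) = -0.871515
  k2 = f(0.480000, -0.033208) = -0.581800
  k3 = f(0.480000, 0.013146) = -0.642061
  k4 = f(0.640000, -0.099226) = -0.403572
  w ← 0.106234 + (0.32/6)·(k1 + 2k2 + 2k3 + k4) = -0.092316
w(0.64) ≈ -0.0923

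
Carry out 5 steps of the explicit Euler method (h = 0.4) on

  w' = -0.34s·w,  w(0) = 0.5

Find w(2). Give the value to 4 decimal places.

Euler: w_{n+1} = w_n + h·f(s_n, w_n).
s=0.000000, w=0.500000: f=0.000000 → w ← 0.500000 + 0.4·0.000000 = 0.500000
s=0.400000, w=0.500000: f=-0.068000 → w ← 0.500000 + 0.4·(-0.068000) = 0.472800
s=0.800000, w=0.472800: f=-0.128602 → w ← 0.472800 + 0.4·(-0.128602) = 0.421359
s=1.200000, w=0.421359: f=-0.171915 → w ← 0.421359 + 0.4·(-0.171915) = 0.352594
s=1.600000, w=0.352594: f=-0.191811 → w ← 0.352594 + 0.4·(-0.191811) = 0.275869
w(2) ≈ 0.2759

0.2759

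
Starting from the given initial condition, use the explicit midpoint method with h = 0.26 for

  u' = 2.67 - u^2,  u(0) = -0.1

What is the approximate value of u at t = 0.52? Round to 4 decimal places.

1.0704

Midpoint: k1 = f(t_n, u_n); k2 = f(t_n + h/2, u_n + (h/2)·k1); u_{n+1} = u_n + h·k2.
t=0.000000, u=-0.100000:
  k1 = f(0.000000, -0.100000) = 2.660000
  k2 = f(0.130000, 0.245800) = 2.609582
  u ← -0.100000 + 0.26·2.609582 = 0.578491
t=0.260000, u=0.578491:
  k1 = f(0.260000, 0.578491) = 2.335348
  k2 = f(0.390000, 0.882087) = 1.891923
  u ← 0.578491 + 0.26·1.891923 = 1.070391
u(0.52) ≈ 1.0704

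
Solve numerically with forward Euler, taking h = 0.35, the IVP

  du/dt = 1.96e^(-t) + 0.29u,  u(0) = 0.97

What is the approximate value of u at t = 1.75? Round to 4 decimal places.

Euler: u_{n+1} = u_n + h·f(t_n, u_n).
t=0.000000, u=0.970000: f=2.241300 → u ← 0.970000 + 0.35·2.241300 = 1.754455
t=0.350000, u=1.754455: f=1.889981 → u ← 1.754455 + 0.35·1.889981 = 2.415948
t=0.700000, u=2.415948: f=1.673932 → u ← 2.415948 + 0.35·1.673932 = 3.001824
t=1.050000, u=3.001824: f=1.556407 → u ← 3.001824 + 0.35·1.556407 = 3.546567
t=1.400000, u=3.546567: f=1.511834 → u ← 3.546567 + 0.35·1.511834 = 4.075709
u(1.75) ≈ 4.0757

4.0757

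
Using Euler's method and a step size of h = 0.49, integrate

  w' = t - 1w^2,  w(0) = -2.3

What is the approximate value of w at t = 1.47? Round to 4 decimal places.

-147.3518

Euler: w_{n+1} = w_n + h·f(t_n, w_n).
t=0.000000, w=-2.300000: f=-5.290000 → w ← -2.300000 + 0.49·(-5.290000) = -4.892100
t=0.490000, w=-4.892100: f=-23.442642 → w ← -4.892100 + 0.49·(-23.442642) = -16.378995
t=0.980000, w=-16.378995: f=-267.291470 → w ← -16.378995 + 0.49·(-267.291470) = -147.351815
w(1.47) ≈ -147.3518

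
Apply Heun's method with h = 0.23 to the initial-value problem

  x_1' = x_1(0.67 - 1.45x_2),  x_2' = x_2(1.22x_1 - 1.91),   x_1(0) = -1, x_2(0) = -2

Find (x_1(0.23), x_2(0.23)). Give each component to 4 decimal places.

Heun on (x_1,x_2): k1 = f(t_n, state_n); k2 = f(t_n + h, state_n + h·k1); state_{n+1} = state_n + (h/2)·(k1 + k2).
0.000000: (-1.000000, -2.000000)
  k1 = (-3.570000, 6.260000)
  predictor → (-1.821100, -0.560200)
  k2 = (-2.699398, 2.314602)
  → (-1.720981, -1.013921)
(x_1(0.23), x_2(0.23)) ≈ (-1.7210, -1.0139)

-1.7210, -1.0139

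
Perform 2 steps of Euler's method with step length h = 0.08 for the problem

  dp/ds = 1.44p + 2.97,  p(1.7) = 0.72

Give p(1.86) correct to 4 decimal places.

1.3980

Euler: p_{n+1} = p_n + h·f(s_n, p_n).
s=1.700000, p=0.720000: f=4.006800 → p ← 0.720000 + 0.08·4.006800 = 1.040544
s=1.780000, p=1.040544: f=4.468383 → p ← 1.040544 + 0.08·4.468383 = 1.398015
p(1.86) ≈ 1.3980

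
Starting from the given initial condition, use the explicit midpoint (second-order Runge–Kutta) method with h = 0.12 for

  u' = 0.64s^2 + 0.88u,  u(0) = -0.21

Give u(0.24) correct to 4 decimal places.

Midpoint: k1 = f(s_n, u_n); k2 = f(s_n + h/2, u_n + (h/2)·k1); u_{n+1} = u_n + h·k2.
s=0.000000, u=-0.210000:
  k1 = f(0.000000, -0.210000) = -0.184800
  k2 = f(0.060000, -0.221088) = -0.192253
  u ← -0.210000 + 0.12·(-0.192253) = -0.233070
s=0.120000, u=-0.233070:
  k1 = f(0.120000, -0.233070) = -0.195886
  k2 = f(0.180000, -0.244824) = -0.194709
  u ← -0.233070 + 0.12·(-0.194709) = -0.256435
u(0.24) ≈ -0.2564

-0.2564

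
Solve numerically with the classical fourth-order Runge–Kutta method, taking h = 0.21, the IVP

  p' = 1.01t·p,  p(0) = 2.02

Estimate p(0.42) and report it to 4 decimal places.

2.2082

RK4: k1 = f(t_n, p_n); k2 = f(t_n + h/2, p_n + (h/2)·k1); k3 = f(t_n + h/2, p_n + (h/2)·k2); k4 = f(t_n + h, p_n + h·k3); p_{n+1} = p_n + (h/6)·(k1 + 2k2 + 2k3 + k4).
t=0.000000, p=2.020000:
  k1 = f(0.000000, 2.020000) = 0.000000
  k2 = f(0.105000, 2.020000) = 0.214221
  k3 = f(0.105000, 2.042493) = 0.216606
  k4 = f(0.210000, 2.065487) = 0.438090
  p ← 2.020000 + (0.21/6)·(k1 + 2k2 + 2k3 + k4) = 2.065491
t=0.210000, p=2.065491:
  k1 = f(0.210000, 2.065491) = 0.438091
  k2 = f(0.315000, 2.111491) = 0.671771
  k3 = f(0.315000, 2.136027) = 0.679577
  k4 = f(0.420000, 2.208202) = 0.936719
  p ← 2.065491 + (0.21/6)·(k1 + 2k2 + 2k3 + k4) = 2.208204
p(0.42) ≈ 2.2082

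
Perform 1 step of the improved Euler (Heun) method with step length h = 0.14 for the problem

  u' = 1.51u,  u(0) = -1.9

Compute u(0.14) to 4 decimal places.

Heun: k1 = f(x_n, u_n); k2 = f(x_n + h, u_n + h·k1); u_{n+1} = u_n + (h/2)·(k1 + k2).
x=0.000000, u=-1.900000:
  k1 = f(0.000000, -1.900000) = -2.869000
  k2 = f(0.140000, -2.301660) = -3.475507
  u ← -1.900000 + (0.14/2)·(-2.869000 + (-3.475507)) = -2.344115
u(0.14) ≈ -2.3441

-2.3441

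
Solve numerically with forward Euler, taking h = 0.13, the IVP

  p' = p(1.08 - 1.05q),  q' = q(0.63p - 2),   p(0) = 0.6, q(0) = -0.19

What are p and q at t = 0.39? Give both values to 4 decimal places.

0.9397, -0.0964

Euler on (p,q): p_{n+1} = p_n + h·p', q_{n+1} = q_n + h·q'.
0.000000: (0.600000, -0.190000); f=(0.767700, 0.308180) → (0.699801, -0.149937)
0.130000: (0.699801, -0.149937); f=(0.865957, 0.233770) → (0.812375, -0.119547)
0.260000: (0.812375, -0.119547); f=(0.979338, 0.177910) → (0.939689, -0.096418)
(p(0.39), q(0.39)) ≈ (0.9397, -0.0964)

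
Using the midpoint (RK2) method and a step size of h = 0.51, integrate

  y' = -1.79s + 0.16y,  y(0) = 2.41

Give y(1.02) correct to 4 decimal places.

1.8668

Midpoint: k1 = f(s_n, y_n); k2 = f(s_n + h/2, y_n + (h/2)·k1); y_{n+1} = y_n + h·k2.
s=0.000000, y=2.410000:
  k1 = f(0.000000, 2.410000) = 0.385600
  k2 = f(0.255000, 2.508328) = -0.055118
  y ← 2.410000 + 0.51·(-0.055118) = 2.381890
s=0.510000, y=2.381890:
  k1 = f(0.510000, 2.381890) = -0.531798
  k2 = f(0.765000, 2.246282) = -1.009945
  y ← 2.381890 + 0.51·(-1.009945) = 1.866818
y(1.02) ≈ 1.8668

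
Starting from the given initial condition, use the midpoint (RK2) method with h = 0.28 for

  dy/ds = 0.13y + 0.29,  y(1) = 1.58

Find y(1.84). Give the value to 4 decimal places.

Midpoint: k1 = f(s_n, y_n); k2 = f(s_n + h/2, y_n + (h/2)·k1); y_{n+1} = y_n + h·k2.
s=1.000000, y=1.580000:
  k1 = f(1.000000, 1.580000) = 0.495400
  k2 = f(1.140000, 1.649356) = 0.504416
  y ← 1.580000 + 0.28·0.504416 = 1.721237
s=1.280000, y=1.721237:
  k1 = f(1.280000, 1.721237) = 0.513761
  k2 = f(1.420000, 1.793163) = 0.523111
  y ← 1.721237 + 0.28·0.523111 = 1.867708
s=1.560000, y=1.867708:
  k1 = f(1.560000, 1.867708) = 0.532802
  k2 = f(1.700000, 1.942300) = 0.542499
  y ← 1.867708 + 0.28·0.542499 = 2.019607
y(1.84) ≈ 2.0196

2.0196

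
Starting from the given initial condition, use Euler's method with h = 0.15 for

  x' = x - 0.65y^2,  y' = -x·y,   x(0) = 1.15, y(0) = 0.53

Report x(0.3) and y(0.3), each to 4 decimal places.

Euler on (x,y): x_{n+1} = x_n + h·x', y_{n+1} = y_n + h·y'.
0.000000: (1.150000, 0.530000); f=(0.967415, -0.609500) → (1.295112, 0.438575)
0.150000: (1.295112, 0.438575); f=(1.170086, -0.568004) → (1.470625, 0.353374)
(x(0.3), y(0.3)) ≈ (1.4706, 0.3534)

1.4706, 0.3534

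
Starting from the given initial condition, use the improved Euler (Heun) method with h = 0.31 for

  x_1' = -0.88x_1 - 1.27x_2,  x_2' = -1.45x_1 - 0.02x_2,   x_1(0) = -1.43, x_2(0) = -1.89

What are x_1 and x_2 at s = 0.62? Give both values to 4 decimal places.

0.0115, -1.3912

Heun on (x_1,x_2): k1 = f(s_n, state_n); k2 = f(s_n + h, state_n + h·k1); state_{n+1} = state_n + (h/2)·(k1 + k2).
0.000000: (-1.430000, -1.890000)
  k1 = (3.658700, 2.111300)
  predictor → (-0.295803, -1.235497)
  k2 = (1.829388, 0.453624)
  → (-0.579346, -1.492437)
0.310000: (-0.579346, -1.492437)
  k1 = (2.405219, 0.869901)
  predictor → (0.166272, -1.222767)
  k2 = (1.406596, -0.216639)
  → (0.011485, -1.391181)
(x_1(0.62), x_2(0.62)) ≈ (0.0115, -1.3912)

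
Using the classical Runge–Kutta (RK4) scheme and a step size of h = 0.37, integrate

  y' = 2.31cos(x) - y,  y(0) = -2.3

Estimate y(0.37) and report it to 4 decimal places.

RK4: k1 = f(x_n, y_n); k2 = f(x_n + h/2, y_n + (h/2)·k1); k3 = f(x_n + h/2, y_n + (h/2)·k2); k4 = f(x_n + h, y_n + h·k3); y_{n+1} = y_n + (h/6)·(k1 + 2k2 + 2k3 + k4).
x=0.000000, y=-2.300000:
  k1 = f(0.000000, -2.300000) = 4.610000
  k2 = f(0.185000, -1.447150) = 3.717733
  k3 = f(0.185000, -1.612219) = 3.882802
  k4 = f(0.370000, -0.863363) = 3.017039
  y ← -2.300000 + (0.37/6)·(k1 + 2k2 + 2k3 + k4) = -0.892267
y(0.37) ≈ -0.8923

-0.8923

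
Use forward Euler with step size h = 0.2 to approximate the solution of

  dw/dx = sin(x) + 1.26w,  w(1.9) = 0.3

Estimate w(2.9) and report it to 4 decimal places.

Euler: w_{n+1} = w_n + h·f(x_n, w_n).
x=1.900000, w=0.300000: f=1.324300 → w ← 0.300000 + 0.2·1.324300 = 0.564860
x=2.100000, w=0.564860: f=1.574933 → w ← 0.564860 + 0.2·1.574933 = 0.879847
x=2.300000, w=0.879847: f=1.854312 → w ← 0.879847 + 0.2·1.854312 = 1.250709
x=2.500000, w=1.250709: f=2.174365 → w ← 1.250709 + 0.2·2.174365 = 1.685582
x=2.700000, w=1.685582: f=2.551213 → w ← 1.685582 + 0.2·2.551213 = 2.195825
w(2.9) ≈ 2.1958

2.1958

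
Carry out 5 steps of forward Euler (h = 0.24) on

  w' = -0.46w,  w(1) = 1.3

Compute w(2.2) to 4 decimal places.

Euler: w_{n+1} = w_n + h·f(x_n, w_n).
x=1.000000, w=1.300000: f=-0.598000 → w ← 1.300000 + 0.24·(-0.598000) = 1.156480
x=1.240000, w=1.156480: f=-0.531981 → w ← 1.156480 + 0.24·(-0.531981) = 1.028805
x=1.480000, w=1.028805: f=-0.473250 → w ← 1.028805 + 0.24·(-0.473250) = 0.915225
x=1.720000, w=0.915225: f=-0.421003 → w ← 0.915225 + 0.24·(-0.421003) = 0.814184
x=1.960000, w=0.814184: f=-0.374525 → w ← 0.814184 + 0.24·(-0.374525) = 0.724298
w(2.2) ≈ 0.7243

0.7243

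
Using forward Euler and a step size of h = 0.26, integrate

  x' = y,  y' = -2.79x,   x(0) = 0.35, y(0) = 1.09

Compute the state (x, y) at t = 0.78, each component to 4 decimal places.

0.9487, -0.2405

Euler on (x,y): x_{n+1} = x_n + h·x', y_{n+1} = y_n + h·y'.
0.000000: (0.350000, 1.090000); f=(1.090000, -0.976500) → (0.633400, 0.836110)
0.260000: (0.633400, 0.836110); f=(0.836110, -1.767186) → (0.850789, 0.376642)
0.520000: (0.850789, 0.376642); f=(0.376642, -2.373700) → (0.948715, -0.240520)
(x(0.78), y(0.78)) ≈ (0.9487, -0.2405)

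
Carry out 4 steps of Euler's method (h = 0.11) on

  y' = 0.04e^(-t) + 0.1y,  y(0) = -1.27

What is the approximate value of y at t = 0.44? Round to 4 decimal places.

-1.3115

Euler: y_{n+1} = y_n + h·f(t_n, y_n).
t=0.000000, y=-1.270000: f=-0.087000 → y ← -1.270000 + 0.11·(-0.087000) = -1.279570
t=0.110000, y=-1.279570: f=-0.092124 → y ← -1.279570 + 0.11·(-0.092124) = -1.289704
t=0.220000, y=-1.289704: f=-0.096870 → y ← -1.289704 + 0.11·(-0.096870) = -1.300359
t=0.330000, y=-1.300359: f=-0.101279 → y ← -1.300359 + 0.11·(-0.101279) = -1.311500
y(0.44) ≈ -1.3115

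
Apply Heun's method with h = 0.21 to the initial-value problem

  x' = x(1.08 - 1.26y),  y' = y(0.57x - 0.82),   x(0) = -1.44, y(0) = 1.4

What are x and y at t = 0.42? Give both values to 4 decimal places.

-1.3298, 0.7347

Heun on (x,y): k1 = f(t_n, state_n); k2 = f(t_n + h, state_n + h·k1); state_{n+1} = state_n + (h/2)·(k1 + k2).
0.000000: (-1.440000, 1.400000)
  k1 = (0.984960, -2.297120)
  predictor → (-1.233158, 0.917605)
  k2 = (0.093945, -1.397421)
  → (-1.326715, 1.012073)
0.210000: (-1.326715, 1.012073)
  k1 = (0.258991, -1.595258)
  predictor → (-1.272327, 0.677069)
  k2 = (-0.288682, -1.046225)
  → (-1.329833, 0.734718)
(x(0.42), y(0.42)) ≈ (-1.3298, 0.7347)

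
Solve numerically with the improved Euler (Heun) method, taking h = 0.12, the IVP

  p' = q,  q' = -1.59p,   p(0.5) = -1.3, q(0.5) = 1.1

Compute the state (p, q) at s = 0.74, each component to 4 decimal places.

-0.9797, 1.5402

Heun on (p,q): k1 = f(s_n, state_n); k2 = f(s_n + h, state_n + h·k1); state_{n+1} = state_n + (h/2)·(k1 + k2).
0.500000: (-1.300000, 1.100000)
  k1 = (1.100000, 2.067000)
  predictor → (-1.168000, 1.348040)
  k2 = (1.348040, 1.857120)
  → (-1.153118, 1.335447)
0.620000: (-1.153118, 1.335447)
  k1 = (1.335447, 1.833457)
  predictor → (-0.992864, 1.555462)
  k2 = (1.555462, 1.578654)
  → (-0.979663, 1.540174)
(p(0.74), q(0.74)) ≈ (-0.9797, 1.5402)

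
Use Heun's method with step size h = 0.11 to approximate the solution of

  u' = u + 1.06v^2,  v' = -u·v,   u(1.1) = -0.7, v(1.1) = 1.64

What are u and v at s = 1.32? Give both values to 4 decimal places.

Heun on (u,v): k1 = f(s_n, state_n); k2 = f(s_n + h, state_n + h·k1); state_{n+1} = state_n + (h/2)·(k1 + k2).
1.100000: (-0.700000, 1.640000)
  k1 = (2.150976, 1.148000)
  predictor → (-0.463393, 1.766280)
  k2 = (2.843537, 0.818481)
  → (-0.425302, 1.748156)
1.210000: (-0.425302, 1.748156)
  k1 = (2.814112, 0.743494)
  predictor → (-0.115749, 1.829941)
  k2 = (3.433855, 0.211815)
  → (-0.081664, 1.800698)
(u(1.32), v(1.32)) ≈ (-0.0817, 1.8007)

-0.0817, 1.8007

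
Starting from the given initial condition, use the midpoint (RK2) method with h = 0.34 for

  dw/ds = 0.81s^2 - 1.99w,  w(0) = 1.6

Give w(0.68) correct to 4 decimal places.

Midpoint: k1 = f(s_n, w_n); k2 = f(s_n + h/2, w_n + (h/2)·k1); w_{n+1} = w_n + h·k2.
s=0.000000, w=1.600000:
  k1 = f(0.000000, 1.600000) = -3.184000
  k2 = f(0.170000, 1.058720) = -2.083444
  w ← 1.600000 + 0.34·(-2.083444) = 0.891629
s=0.340000, w=0.891629:
  k1 = f(0.340000, 0.891629) = -1.680706
  k2 = f(0.510000, 0.605909) = -0.995078
  w ← 0.891629 + 0.34·(-0.995078) = 0.553303
w(0.68) ≈ 0.5533

0.5533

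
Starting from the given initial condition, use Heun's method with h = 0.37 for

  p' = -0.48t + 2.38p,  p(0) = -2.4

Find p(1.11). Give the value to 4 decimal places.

-28.6914

Heun: k1 = f(t_n, p_n); k2 = f(t_n + h, p_n + h·k1); p_{n+1} = p_n + (h/2)·(k1 + k2).
t=0.000000, p=-2.400000:
  k1 = f(0.000000, -2.400000) = -5.712000
  k2 = f(0.370000, -4.513440) = -10.919587
  p ← -2.400000 + (0.37/2)·(-5.712000 + (-10.919587)) = -5.476844
t=0.370000, p=-5.476844:
  k1 = f(0.370000, -5.476844) = -13.212488
  k2 = f(0.740000, -10.365464) = -25.025005
  p ← -5.476844 + (0.37/2)·(-13.212488 + (-25.025005)) = -12.550780
t=0.740000, p=-12.550780:
  k1 = f(0.740000, -12.550780) = -30.226056
  k2 = f(1.110000, -23.734420) = -57.020721
  p ← -12.550780 + (0.37/2)·(-30.226056 + (-57.020721)) = -28.691433
p(1.11) ≈ -28.6914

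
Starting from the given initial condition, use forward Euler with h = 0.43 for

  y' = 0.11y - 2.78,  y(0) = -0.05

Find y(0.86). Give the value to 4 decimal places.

Euler: y_{n+1} = y_n + h·f(x_n, y_n).
x=0.000000, y=-0.050000: f=-2.785500 → y ← -0.050000 + 0.43·(-2.785500) = -1.247765
x=0.430000, y=-1.247765: f=-2.917254 → y ← -1.247765 + 0.43·(-2.917254) = -2.502184
y(0.86) ≈ -2.5022

-2.5022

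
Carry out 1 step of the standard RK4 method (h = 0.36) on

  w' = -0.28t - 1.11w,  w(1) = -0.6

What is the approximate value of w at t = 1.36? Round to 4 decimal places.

-0.5014

RK4: k1 = f(t_n, w_n); k2 = f(t_n + h/2, w_n + (h/2)·k1); k3 = f(t_n + h/2, w_n + (h/2)·k2); k4 = f(t_n + h, w_n + h·k3); w_{n+1} = w_n + (h/6)·(k1 + 2k2 + 2k3 + k4).
t=1.000000, w=-0.600000:
  k1 = f(1.000000, -0.600000) = 0.386000
  k2 = f(1.180000, -0.530520) = 0.258477
  k3 = f(1.180000, -0.553474) = 0.283956
  k4 = f(1.360000, -0.497776) = 0.171731
  w ← -0.600000 + (0.36/6)·(k1 + 2k2 + 2k3 + k4) = -0.501444
w(1.36) ≈ -0.5014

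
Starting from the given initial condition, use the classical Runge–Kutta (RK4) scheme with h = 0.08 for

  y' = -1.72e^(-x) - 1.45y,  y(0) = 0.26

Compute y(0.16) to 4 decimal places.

RK4: k1 = f(x_n, y_n); k2 = f(x_n + h/2, y_n + (h/2)·k1); k3 = f(x_n + h/2, y_n + (h/2)·k2); k4 = f(x_n + h, y_n + h·k3); y_{n+1} = y_n + (h/6)·(k1 + 2k2 + 2k3 + k4).
x=0.000000, y=0.260000:
  k1 = f(0.000000, 0.260000) = -2.097000
  k2 = f(0.040000, 0.176120) = -1.907932
  k3 = f(0.040000, 0.183683) = -1.918898
  k4 = f(0.080000, 0.106488) = -1.742168
  y ← 0.260000 + (0.08/6)·(k1 + 2k2 + 2k3 + k4) = 0.106762
x=0.080000, y=0.106762:
  k1 = f(0.080000, 0.106762) = -1.742565
  k2 = f(0.120000, 0.037060) = -1.579240
  k3 = f(0.120000, 0.043593) = -1.588713
  k4 = f(0.160000, -0.020335) = -1.436202
  y ← 0.106762 + (0.08/6)·(k1 + 2k2 + 2k3 + k4) = -0.020100
y(0.16) ≈ -0.0201

-0.0201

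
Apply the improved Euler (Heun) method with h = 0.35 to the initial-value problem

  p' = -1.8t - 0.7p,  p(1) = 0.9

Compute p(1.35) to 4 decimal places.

Heun: k1 = f(t_n, p_n); k2 = f(t_n + h, p_n + h·k1); p_{n+1} = p_n + (h/2)·(k1 + k2).
t=1.000000, p=0.900000:
  k1 = f(1.000000, 0.900000) = -2.430000
  k2 = f(1.350000, 0.049500) = -2.464650
  p ← 0.900000 + (0.35/2)·(-2.430000 + (-2.464650)) = 0.043436
p(1.35) ≈ 0.0434

0.0434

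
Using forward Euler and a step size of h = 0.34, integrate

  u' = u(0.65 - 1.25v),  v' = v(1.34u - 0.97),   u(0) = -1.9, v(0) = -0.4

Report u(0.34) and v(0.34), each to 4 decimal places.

Euler on (u,v): u_{n+1} = u_n + h·u', v_{n+1} = v_n + h·v'.
0.000000: (-1.900000, -0.400000); f=(-2.185000, 1.406400) → (-2.642900, 0.078176)
(u(0.34), v(0.34)) ≈ (-2.6429, 0.0782)

-2.6429, 0.0782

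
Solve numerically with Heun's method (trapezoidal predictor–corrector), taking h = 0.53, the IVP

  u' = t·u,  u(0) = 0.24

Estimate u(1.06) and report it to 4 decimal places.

Heun: k1 = f(t_n, u_n); k2 = f(t_n + h, u_n + h·k1); u_{n+1} = u_n + (h/2)·(k1 + k2).
t=0.000000, u=0.240000:
  k1 = f(0.000000, 0.240000) = 0.000000
  k2 = f(0.530000, 0.240000) = 0.127200
  u ← 0.240000 + (0.53/2)·(0.000000 + 0.127200) = 0.273708
t=0.530000, u=0.273708:
  k1 = f(0.530000, 0.273708) = 0.145065
  k2 = f(1.060000, 0.350593) = 0.371628
  u ← 0.273708 + (0.53/2)·(0.145065 + 0.371628) = 0.410632
u(1.06) ≈ 0.4106

0.4106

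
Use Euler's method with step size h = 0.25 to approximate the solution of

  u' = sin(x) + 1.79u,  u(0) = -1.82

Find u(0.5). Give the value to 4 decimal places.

Euler: u_{n+1} = u_n + h·f(x_n, u_n).
x=0.000000, u=-1.820000: f=-3.257800 → u ← -1.820000 + 0.25·(-3.257800) = -2.634450
x=0.250000, u=-2.634450: f=-4.468262 → u ← -2.634450 + 0.25·(-4.468262) = -3.751515
u(0.5) ≈ -3.7515

-3.7515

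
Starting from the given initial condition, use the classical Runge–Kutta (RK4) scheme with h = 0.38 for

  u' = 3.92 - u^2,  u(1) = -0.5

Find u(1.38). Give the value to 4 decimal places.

RK4: k1 = f(t_n, u_n); k2 = f(t_n + h/2, u_n + (h/2)·k1); k3 = f(t_n + h/2, u_n + (h/2)·k2); k4 = f(t_n + h, u_n + h·k3); u_{n+1} = u_n + (h/6)·(k1 + 2k2 + 2k3 + k4).
t=1.000000, u=-0.500000:
  k1 = f(1.000000, -0.500000) = 3.670000
  k2 = f(1.190000, 0.197300) = 3.881073
  k3 = f(1.190000, 0.237404) = 3.863639
  k4 = f(1.380000, 0.968183) = 2.982622
  u ← -0.500000 + (0.38/6)·(k1 + 2k2 + 2k3 + k4) = 0.902330
u(1.38) ≈ 0.9023

0.9023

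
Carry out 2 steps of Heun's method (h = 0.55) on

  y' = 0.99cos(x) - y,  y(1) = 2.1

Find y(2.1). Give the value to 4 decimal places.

Heun: k1 = f(x_n, y_n); k2 = f(x_n + h, y_n + h·k1); y_{n+1} = y_n + (h/2)·(k1 + k2).
x=1.000000, y=2.100000:
  k1 = f(1.000000, 2.100000) = -1.565101
  k2 = f(1.550000, 1.239195) = -1.218608
  y ← 2.100000 + (0.55/2)·(-1.565101 + (-1.218608)) = 1.334480
x=1.550000, y=1.334480:
  k1 = f(1.550000, 1.334480) = -1.313893
  k2 = f(2.100000, 0.611839) = -1.111637
  y ← 1.334480 + (0.55/2)·(-1.313893 + (-1.111637)) = 0.667459
y(2.1) ≈ 0.6675

0.6675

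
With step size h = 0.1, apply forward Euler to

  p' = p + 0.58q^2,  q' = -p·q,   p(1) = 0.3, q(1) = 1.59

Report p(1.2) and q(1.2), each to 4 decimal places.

0.6623, 1.4688

Euler on (p,q): p_{n+1} = p_n + h·p', q_{n+1} = q_n + h·q'.
1.000000: (0.300000, 1.590000); f=(1.766298, -0.477000) → (0.476630, 1.542300)
1.100000: (0.476630, 1.542300); f=(1.856270, -0.735106) → (0.662257, 1.468789)
(p(1.2), q(1.2)) ≈ (0.6623, 1.4688)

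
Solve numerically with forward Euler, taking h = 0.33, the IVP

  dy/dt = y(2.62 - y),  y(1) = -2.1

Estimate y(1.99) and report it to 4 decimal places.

Euler: y_{n+1} = y_n + h·f(t_n, y_n).
t=1.000000, y=-2.100000: f=-9.912000 → y ← -2.100000 + 0.33·(-9.912000) = -5.370960
t=1.330000, y=-5.370960: f=-42.919127 → y ← -5.370960 + 0.33·(-42.919127) = -19.534272
t=1.660000, y=-19.534272: f=-432.767565 → y ← -19.534272 + 0.33·(-432.767565) = -162.347568
y(1.99) ≈ -162.3476

-162.3476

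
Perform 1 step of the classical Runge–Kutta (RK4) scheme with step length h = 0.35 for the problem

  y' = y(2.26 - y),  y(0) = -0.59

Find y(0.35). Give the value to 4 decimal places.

RK4: k1 = f(t_n, y_n); k2 = f(t_n + h/2, y_n + (h/2)·k1); k3 = f(t_n + h/2, y_n + (h/2)·k2); k4 = f(t_n + h, y_n + h·k3); y_{n+1} = y_n + (h/6)·(k1 + 2k2 + 2k3 + k4).
t=0.000000, y=-0.590000:
  k1 = f(0.000000, -0.590000) = -1.681500
  k2 = f(0.175000, -0.884262) = -2.780353
  k3 = f(0.175000, -1.076562) = -3.592015
  k4 = f(0.350000, -1.847205) = -7.586851
  y ← -0.590000 + (0.35/6)·(k1 + 2k2 + 2k3 + k4) = -1.874097
y(0.35) ≈ -1.8741

-1.8741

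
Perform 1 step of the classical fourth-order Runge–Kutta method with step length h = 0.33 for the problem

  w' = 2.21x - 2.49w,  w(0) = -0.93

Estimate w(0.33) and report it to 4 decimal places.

-0.3173

RK4: k1 = f(x_n, w_n); k2 = f(x_n + h/2, w_n + (h/2)·k1); k3 = f(x_n + h/2, w_n + (h/2)·k2); k4 = f(x_n + h, w_n + h·k3); w_{n+1} = w_n + (h/6)·(k1 + 2k2 + 2k3 + k4).
x=0.000000, w=-0.930000:
  k1 = f(0.000000, -0.930000) = 2.315700
  k2 = f(0.165000, -0.547909) = 1.728945
  k3 = f(0.165000, -0.644724) = 1.970013
  k4 = f(0.330000, -0.279896) = 1.426240
  w ← -0.930000 + (0.33/6)·(k1 + 2k2 + 2k3 + k4) = -0.317308
w(0.33) ≈ -0.3173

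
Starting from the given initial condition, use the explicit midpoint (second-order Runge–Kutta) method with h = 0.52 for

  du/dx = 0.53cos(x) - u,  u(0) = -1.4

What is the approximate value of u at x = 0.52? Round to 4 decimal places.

Midpoint: k1 = f(x_n, u_n); k2 = f(x_n + h/2, u_n + (h/2)·k1); u_{n+1} = u_n + h·k2.
x=0.000000, u=-1.400000:
  k1 = f(0.000000, -1.400000) = 1.930000
  k2 = f(0.260000, -0.898200) = 1.410387
  u ← -1.400000 + 0.52·1.410387 = -0.666599
u(0.52) ≈ -0.6666

-0.6666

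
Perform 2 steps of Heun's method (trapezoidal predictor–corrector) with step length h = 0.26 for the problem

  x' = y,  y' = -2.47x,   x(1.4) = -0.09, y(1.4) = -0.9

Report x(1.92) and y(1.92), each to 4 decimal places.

Heun on (x,y): k1 = f(t_n, state_n); k2 = f(t_n + h, state_n + h·k1); state_{n+1} = state_n + (h/2)·(k1 + k2).
1.400000: (-0.090000, -0.900000)
  k1 = (-0.900000, 0.222300)
  predictor → (-0.324000, -0.842202)
  k2 = (-0.842202, 0.800280)
  → (-0.316486, -0.767065)
1.660000: (-0.316486, -0.767065)
  k1 = (-0.767065, 0.781721)
  predictor → (-0.515923, -0.563817)
  k2 = (-0.563817, 1.274330)
  → (-0.489501, -0.499778)
(x(1.92), y(1.92)) ≈ (-0.4895, -0.4998)

-0.4895, -0.4998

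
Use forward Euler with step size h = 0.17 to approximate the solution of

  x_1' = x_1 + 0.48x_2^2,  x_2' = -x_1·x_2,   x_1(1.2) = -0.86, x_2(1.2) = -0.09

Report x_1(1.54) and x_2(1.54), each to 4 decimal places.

-1.1756, -0.1208

Euler on (x_1,x_2): x_1_{n+1} = x_1_n + h·x_1', x_2_{n+1} = x_2_n + h·x_2'.
1.200000: (-0.860000, -0.090000); f=(-0.856112, -0.077400) → (-1.005539, -0.103158)
1.370000: (-1.005539, -0.103158); f=(-1.000431, -0.103729) → (-1.175612, -0.120792)
(x_1(1.54), x_2(1.54)) ≈ (-1.1756, -0.1208)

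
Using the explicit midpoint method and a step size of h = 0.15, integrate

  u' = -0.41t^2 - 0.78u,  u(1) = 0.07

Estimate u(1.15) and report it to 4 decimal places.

Midpoint: k1 = f(t_n, u_n); k2 = f(t_n + h/2, u_n + (h/2)·k1); u_{n+1} = u_n + h·k2.
t=1.000000, u=0.070000:
  k1 = f(1.000000, 0.070000) = -0.464600
  k2 = f(1.075000, 0.035155) = -0.501227
  u ← 0.070000 + 0.15·(-0.501227) = -0.005184
u(1.15) ≈ -0.0052

-0.0052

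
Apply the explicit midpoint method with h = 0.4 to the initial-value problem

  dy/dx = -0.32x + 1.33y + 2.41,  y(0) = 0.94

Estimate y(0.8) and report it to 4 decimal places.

5.7622

Midpoint: k1 = f(x_n, y_n); k2 = f(x_n + h/2, y_n + (h/2)·k1); y_{n+1} = y_n + h·k2.
x=0.000000, y=0.940000:
  k1 = f(0.000000, 0.940000) = 3.660200
  k2 = f(0.200000, 1.672040) = 4.569813
  y ← 0.940000 + 0.4·4.569813 = 2.767925
x=0.400000, y=2.767925:
  k1 = f(0.400000, 2.767925) = 5.963341
  k2 = f(0.600000, 3.960593) = 7.485589
  y ← 2.767925 + 0.4·7.485589 = 5.762161
y(0.8) ≈ 5.7622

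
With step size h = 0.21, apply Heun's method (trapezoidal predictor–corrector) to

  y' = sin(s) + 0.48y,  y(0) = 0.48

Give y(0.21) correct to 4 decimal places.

0.5527

Heun: k1 = f(s_n, y_n); k2 = f(s_n + h, y_n + h·k1); y_{n+1} = y_n + (h/2)·(k1 + k2).
s=0.000000, y=0.480000:
  k1 = f(0.000000, 0.480000) = 0.230400
  k2 = f(0.210000, 0.528384) = 0.462084
  y ← 0.480000 + (0.21/2)·(0.230400 + 0.462084) = 0.552711
y(0.21) ≈ 0.5527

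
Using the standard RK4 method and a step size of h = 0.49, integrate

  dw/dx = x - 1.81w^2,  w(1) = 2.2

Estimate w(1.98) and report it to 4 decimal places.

-0.0919

RK4: k1 = f(x_n, w_n); k2 = f(x_n + h/2, w_n + (h/2)·k1); k3 = f(x_n + h/2, w_n + (h/2)·k2); k4 = f(x_n + h, w_n + h·k3); w_{n+1} = w_n + (h/6)·(k1 + 2k2 + 2k3 + k4).
x=1.000000, w=2.200000:
  k1 = f(1.000000, 2.200000) = -7.760400
  k2 = f(1.245000, 0.298702) = 1.083507
  k3 = f(1.245000, 2.465459) = -9.757064
  k4 = f(1.490000, -2.580962) = -10.567066
  w ← 2.200000 + (0.49/6)·(k1 + 2k2 + 2k3 + k4) = -0.713424
x=1.490000, w=-0.713424:
  k1 = f(1.490000, -0.713424) = 0.568757
  k2 = f(1.735000, -0.574079) = 1.138485
  k3 = f(1.735000, -0.434495) = 1.393297
  k4 = f(1.980000, -0.030709) = 1.978293
  w ← -0.713424 + (0.49/6)·(k1 + 2k2 + 2k3 + k4) = -0.091891
w(1.98) ≈ -0.0919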